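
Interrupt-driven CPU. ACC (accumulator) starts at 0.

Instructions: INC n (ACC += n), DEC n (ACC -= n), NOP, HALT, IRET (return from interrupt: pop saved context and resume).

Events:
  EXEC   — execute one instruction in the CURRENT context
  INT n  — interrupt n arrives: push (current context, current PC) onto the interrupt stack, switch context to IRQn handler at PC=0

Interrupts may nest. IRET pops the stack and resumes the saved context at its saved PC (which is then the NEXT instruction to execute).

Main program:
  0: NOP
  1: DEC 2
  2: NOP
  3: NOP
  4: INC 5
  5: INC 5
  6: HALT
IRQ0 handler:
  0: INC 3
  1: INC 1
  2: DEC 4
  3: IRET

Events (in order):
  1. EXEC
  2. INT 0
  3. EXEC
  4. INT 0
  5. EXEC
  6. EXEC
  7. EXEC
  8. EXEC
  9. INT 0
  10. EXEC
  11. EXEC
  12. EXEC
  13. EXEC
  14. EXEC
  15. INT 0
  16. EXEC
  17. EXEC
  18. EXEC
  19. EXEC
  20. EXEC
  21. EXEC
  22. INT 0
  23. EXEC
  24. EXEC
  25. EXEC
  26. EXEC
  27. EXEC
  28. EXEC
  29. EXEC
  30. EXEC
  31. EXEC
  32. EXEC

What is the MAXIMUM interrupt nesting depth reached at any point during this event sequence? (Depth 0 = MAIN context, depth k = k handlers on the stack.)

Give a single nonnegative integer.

Event 1 (EXEC): [MAIN] PC=0: NOP [depth=0]
Event 2 (INT 0): INT 0 arrives: push (MAIN, PC=1), enter IRQ0 at PC=0 (depth now 1) [depth=1]
Event 3 (EXEC): [IRQ0] PC=0: INC 3 -> ACC=3 [depth=1]
Event 4 (INT 0): INT 0 arrives: push (IRQ0, PC=1), enter IRQ0 at PC=0 (depth now 2) [depth=2]
Event 5 (EXEC): [IRQ0] PC=0: INC 3 -> ACC=6 [depth=2]
Event 6 (EXEC): [IRQ0] PC=1: INC 1 -> ACC=7 [depth=2]
Event 7 (EXEC): [IRQ0] PC=2: DEC 4 -> ACC=3 [depth=2]
Event 8 (EXEC): [IRQ0] PC=3: IRET -> resume IRQ0 at PC=1 (depth now 1) [depth=1]
Event 9 (INT 0): INT 0 arrives: push (IRQ0, PC=1), enter IRQ0 at PC=0 (depth now 2) [depth=2]
Event 10 (EXEC): [IRQ0] PC=0: INC 3 -> ACC=6 [depth=2]
Event 11 (EXEC): [IRQ0] PC=1: INC 1 -> ACC=7 [depth=2]
Event 12 (EXEC): [IRQ0] PC=2: DEC 4 -> ACC=3 [depth=2]
Event 13 (EXEC): [IRQ0] PC=3: IRET -> resume IRQ0 at PC=1 (depth now 1) [depth=1]
Event 14 (EXEC): [IRQ0] PC=1: INC 1 -> ACC=4 [depth=1]
Event 15 (INT 0): INT 0 arrives: push (IRQ0, PC=2), enter IRQ0 at PC=0 (depth now 2) [depth=2]
Event 16 (EXEC): [IRQ0] PC=0: INC 3 -> ACC=7 [depth=2]
Event 17 (EXEC): [IRQ0] PC=1: INC 1 -> ACC=8 [depth=2]
Event 18 (EXEC): [IRQ0] PC=2: DEC 4 -> ACC=4 [depth=2]
Event 19 (EXEC): [IRQ0] PC=3: IRET -> resume IRQ0 at PC=2 (depth now 1) [depth=1]
Event 20 (EXEC): [IRQ0] PC=2: DEC 4 -> ACC=0 [depth=1]
Event 21 (EXEC): [IRQ0] PC=3: IRET -> resume MAIN at PC=1 (depth now 0) [depth=0]
Event 22 (INT 0): INT 0 arrives: push (MAIN, PC=1), enter IRQ0 at PC=0 (depth now 1) [depth=1]
Event 23 (EXEC): [IRQ0] PC=0: INC 3 -> ACC=3 [depth=1]
Event 24 (EXEC): [IRQ0] PC=1: INC 1 -> ACC=4 [depth=1]
Event 25 (EXEC): [IRQ0] PC=2: DEC 4 -> ACC=0 [depth=1]
Event 26 (EXEC): [IRQ0] PC=3: IRET -> resume MAIN at PC=1 (depth now 0) [depth=0]
Event 27 (EXEC): [MAIN] PC=1: DEC 2 -> ACC=-2 [depth=0]
Event 28 (EXEC): [MAIN] PC=2: NOP [depth=0]
Event 29 (EXEC): [MAIN] PC=3: NOP [depth=0]
Event 30 (EXEC): [MAIN] PC=4: INC 5 -> ACC=3 [depth=0]
Event 31 (EXEC): [MAIN] PC=5: INC 5 -> ACC=8 [depth=0]
Event 32 (EXEC): [MAIN] PC=6: HALT [depth=0]
Max depth observed: 2

Answer: 2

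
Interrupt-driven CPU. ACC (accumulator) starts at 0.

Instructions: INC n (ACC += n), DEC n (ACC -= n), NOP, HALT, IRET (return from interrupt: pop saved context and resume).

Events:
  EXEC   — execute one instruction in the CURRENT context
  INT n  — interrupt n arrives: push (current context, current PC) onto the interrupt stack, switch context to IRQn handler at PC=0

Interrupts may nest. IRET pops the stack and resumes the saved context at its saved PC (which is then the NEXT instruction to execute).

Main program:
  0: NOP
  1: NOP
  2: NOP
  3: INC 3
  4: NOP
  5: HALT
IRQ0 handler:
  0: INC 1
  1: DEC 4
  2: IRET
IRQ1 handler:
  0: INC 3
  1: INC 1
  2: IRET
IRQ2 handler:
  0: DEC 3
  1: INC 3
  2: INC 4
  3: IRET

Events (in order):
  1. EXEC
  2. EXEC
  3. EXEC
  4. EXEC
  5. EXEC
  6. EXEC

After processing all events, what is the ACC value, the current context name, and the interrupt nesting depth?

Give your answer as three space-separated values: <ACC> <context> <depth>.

Answer: 3 MAIN 0

Derivation:
Event 1 (EXEC): [MAIN] PC=0: NOP
Event 2 (EXEC): [MAIN] PC=1: NOP
Event 3 (EXEC): [MAIN] PC=2: NOP
Event 4 (EXEC): [MAIN] PC=3: INC 3 -> ACC=3
Event 5 (EXEC): [MAIN] PC=4: NOP
Event 6 (EXEC): [MAIN] PC=5: HALT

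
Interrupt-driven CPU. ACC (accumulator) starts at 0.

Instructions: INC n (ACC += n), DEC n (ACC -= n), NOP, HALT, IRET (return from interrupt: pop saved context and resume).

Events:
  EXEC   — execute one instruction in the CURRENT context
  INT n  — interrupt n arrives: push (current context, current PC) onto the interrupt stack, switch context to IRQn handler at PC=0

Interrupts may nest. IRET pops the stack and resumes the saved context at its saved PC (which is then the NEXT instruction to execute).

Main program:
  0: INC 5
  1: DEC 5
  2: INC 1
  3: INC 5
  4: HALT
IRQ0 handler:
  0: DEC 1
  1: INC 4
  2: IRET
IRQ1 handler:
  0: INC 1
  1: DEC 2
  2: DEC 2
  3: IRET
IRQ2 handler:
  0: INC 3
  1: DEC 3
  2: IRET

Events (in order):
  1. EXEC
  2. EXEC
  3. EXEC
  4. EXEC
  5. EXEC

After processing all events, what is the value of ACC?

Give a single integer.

Answer: 6

Derivation:
Event 1 (EXEC): [MAIN] PC=0: INC 5 -> ACC=5
Event 2 (EXEC): [MAIN] PC=1: DEC 5 -> ACC=0
Event 3 (EXEC): [MAIN] PC=2: INC 1 -> ACC=1
Event 4 (EXEC): [MAIN] PC=3: INC 5 -> ACC=6
Event 5 (EXEC): [MAIN] PC=4: HALT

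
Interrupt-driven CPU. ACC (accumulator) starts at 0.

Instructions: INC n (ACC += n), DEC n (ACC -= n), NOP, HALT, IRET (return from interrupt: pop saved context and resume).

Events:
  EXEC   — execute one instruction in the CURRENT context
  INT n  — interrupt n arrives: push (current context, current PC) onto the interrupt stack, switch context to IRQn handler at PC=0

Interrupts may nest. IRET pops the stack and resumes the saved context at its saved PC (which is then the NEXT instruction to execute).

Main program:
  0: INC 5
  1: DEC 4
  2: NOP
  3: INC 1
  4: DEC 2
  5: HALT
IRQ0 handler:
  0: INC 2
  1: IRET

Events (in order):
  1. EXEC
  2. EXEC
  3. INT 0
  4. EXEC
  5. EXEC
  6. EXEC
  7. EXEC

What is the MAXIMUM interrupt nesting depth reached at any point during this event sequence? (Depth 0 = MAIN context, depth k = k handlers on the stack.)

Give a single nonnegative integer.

Event 1 (EXEC): [MAIN] PC=0: INC 5 -> ACC=5 [depth=0]
Event 2 (EXEC): [MAIN] PC=1: DEC 4 -> ACC=1 [depth=0]
Event 3 (INT 0): INT 0 arrives: push (MAIN, PC=2), enter IRQ0 at PC=0 (depth now 1) [depth=1]
Event 4 (EXEC): [IRQ0] PC=0: INC 2 -> ACC=3 [depth=1]
Event 5 (EXEC): [IRQ0] PC=1: IRET -> resume MAIN at PC=2 (depth now 0) [depth=0]
Event 6 (EXEC): [MAIN] PC=2: NOP [depth=0]
Event 7 (EXEC): [MAIN] PC=3: INC 1 -> ACC=4 [depth=0]
Max depth observed: 1

Answer: 1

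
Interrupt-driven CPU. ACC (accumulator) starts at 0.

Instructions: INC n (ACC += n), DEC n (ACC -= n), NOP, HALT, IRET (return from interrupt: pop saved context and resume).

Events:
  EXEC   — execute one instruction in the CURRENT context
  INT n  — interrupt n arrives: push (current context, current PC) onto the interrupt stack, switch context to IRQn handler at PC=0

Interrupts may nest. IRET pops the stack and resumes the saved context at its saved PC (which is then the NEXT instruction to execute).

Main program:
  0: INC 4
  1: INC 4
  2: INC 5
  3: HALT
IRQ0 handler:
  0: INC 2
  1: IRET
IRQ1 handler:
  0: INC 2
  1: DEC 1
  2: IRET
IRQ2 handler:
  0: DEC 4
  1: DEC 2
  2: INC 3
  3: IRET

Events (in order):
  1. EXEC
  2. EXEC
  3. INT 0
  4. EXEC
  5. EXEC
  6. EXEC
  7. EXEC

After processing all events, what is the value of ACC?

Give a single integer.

Answer: 15

Derivation:
Event 1 (EXEC): [MAIN] PC=0: INC 4 -> ACC=4
Event 2 (EXEC): [MAIN] PC=1: INC 4 -> ACC=8
Event 3 (INT 0): INT 0 arrives: push (MAIN, PC=2), enter IRQ0 at PC=0 (depth now 1)
Event 4 (EXEC): [IRQ0] PC=0: INC 2 -> ACC=10
Event 5 (EXEC): [IRQ0] PC=1: IRET -> resume MAIN at PC=2 (depth now 0)
Event 6 (EXEC): [MAIN] PC=2: INC 5 -> ACC=15
Event 7 (EXEC): [MAIN] PC=3: HALT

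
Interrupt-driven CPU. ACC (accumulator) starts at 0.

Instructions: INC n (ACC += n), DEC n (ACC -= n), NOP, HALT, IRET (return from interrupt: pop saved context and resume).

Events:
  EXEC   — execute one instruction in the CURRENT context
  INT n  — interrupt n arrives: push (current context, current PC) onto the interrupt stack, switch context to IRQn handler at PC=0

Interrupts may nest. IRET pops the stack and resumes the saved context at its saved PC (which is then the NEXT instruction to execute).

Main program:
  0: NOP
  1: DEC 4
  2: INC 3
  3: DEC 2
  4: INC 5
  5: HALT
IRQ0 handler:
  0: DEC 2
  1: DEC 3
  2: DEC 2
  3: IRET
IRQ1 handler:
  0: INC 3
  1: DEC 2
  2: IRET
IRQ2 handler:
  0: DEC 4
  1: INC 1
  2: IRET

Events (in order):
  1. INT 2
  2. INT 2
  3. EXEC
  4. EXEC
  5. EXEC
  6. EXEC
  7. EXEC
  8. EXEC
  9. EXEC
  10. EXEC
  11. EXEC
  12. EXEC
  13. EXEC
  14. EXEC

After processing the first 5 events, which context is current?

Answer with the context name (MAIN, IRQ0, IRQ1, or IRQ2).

Answer: IRQ2

Derivation:
Event 1 (INT 2): INT 2 arrives: push (MAIN, PC=0), enter IRQ2 at PC=0 (depth now 1)
Event 2 (INT 2): INT 2 arrives: push (IRQ2, PC=0), enter IRQ2 at PC=0 (depth now 2)
Event 3 (EXEC): [IRQ2] PC=0: DEC 4 -> ACC=-4
Event 4 (EXEC): [IRQ2] PC=1: INC 1 -> ACC=-3
Event 5 (EXEC): [IRQ2] PC=2: IRET -> resume IRQ2 at PC=0 (depth now 1)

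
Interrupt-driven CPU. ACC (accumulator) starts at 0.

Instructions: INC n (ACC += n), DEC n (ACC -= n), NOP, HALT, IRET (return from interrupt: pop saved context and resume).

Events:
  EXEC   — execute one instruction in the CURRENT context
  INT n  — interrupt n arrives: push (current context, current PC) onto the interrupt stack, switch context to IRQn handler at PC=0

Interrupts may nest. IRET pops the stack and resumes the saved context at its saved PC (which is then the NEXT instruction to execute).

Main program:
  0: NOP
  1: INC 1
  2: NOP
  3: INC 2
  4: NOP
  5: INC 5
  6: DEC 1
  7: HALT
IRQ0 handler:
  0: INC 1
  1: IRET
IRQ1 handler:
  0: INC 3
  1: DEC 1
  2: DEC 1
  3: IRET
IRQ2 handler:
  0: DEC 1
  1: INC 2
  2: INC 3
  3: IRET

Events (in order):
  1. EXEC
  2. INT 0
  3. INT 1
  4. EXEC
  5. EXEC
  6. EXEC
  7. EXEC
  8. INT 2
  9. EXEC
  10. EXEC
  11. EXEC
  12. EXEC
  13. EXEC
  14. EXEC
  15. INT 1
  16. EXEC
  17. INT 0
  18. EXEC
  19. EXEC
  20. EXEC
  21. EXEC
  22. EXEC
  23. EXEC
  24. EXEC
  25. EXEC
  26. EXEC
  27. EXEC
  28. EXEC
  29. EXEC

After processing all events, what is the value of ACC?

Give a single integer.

Event 1 (EXEC): [MAIN] PC=0: NOP
Event 2 (INT 0): INT 0 arrives: push (MAIN, PC=1), enter IRQ0 at PC=0 (depth now 1)
Event 3 (INT 1): INT 1 arrives: push (IRQ0, PC=0), enter IRQ1 at PC=0 (depth now 2)
Event 4 (EXEC): [IRQ1] PC=0: INC 3 -> ACC=3
Event 5 (EXEC): [IRQ1] PC=1: DEC 1 -> ACC=2
Event 6 (EXEC): [IRQ1] PC=2: DEC 1 -> ACC=1
Event 7 (EXEC): [IRQ1] PC=3: IRET -> resume IRQ0 at PC=0 (depth now 1)
Event 8 (INT 2): INT 2 arrives: push (IRQ0, PC=0), enter IRQ2 at PC=0 (depth now 2)
Event 9 (EXEC): [IRQ2] PC=0: DEC 1 -> ACC=0
Event 10 (EXEC): [IRQ2] PC=1: INC 2 -> ACC=2
Event 11 (EXEC): [IRQ2] PC=2: INC 3 -> ACC=5
Event 12 (EXEC): [IRQ2] PC=3: IRET -> resume IRQ0 at PC=0 (depth now 1)
Event 13 (EXEC): [IRQ0] PC=0: INC 1 -> ACC=6
Event 14 (EXEC): [IRQ0] PC=1: IRET -> resume MAIN at PC=1 (depth now 0)
Event 15 (INT 1): INT 1 arrives: push (MAIN, PC=1), enter IRQ1 at PC=0 (depth now 1)
Event 16 (EXEC): [IRQ1] PC=0: INC 3 -> ACC=9
Event 17 (INT 0): INT 0 arrives: push (IRQ1, PC=1), enter IRQ0 at PC=0 (depth now 2)
Event 18 (EXEC): [IRQ0] PC=0: INC 1 -> ACC=10
Event 19 (EXEC): [IRQ0] PC=1: IRET -> resume IRQ1 at PC=1 (depth now 1)
Event 20 (EXEC): [IRQ1] PC=1: DEC 1 -> ACC=9
Event 21 (EXEC): [IRQ1] PC=2: DEC 1 -> ACC=8
Event 22 (EXEC): [IRQ1] PC=3: IRET -> resume MAIN at PC=1 (depth now 0)
Event 23 (EXEC): [MAIN] PC=1: INC 1 -> ACC=9
Event 24 (EXEC): [MAIN] PC=2: NOP
Event 25 (EXEC): [MAIN] PC=3: INC 2 -> ACC=11
Event 26 (EXEC): [MAIN] PC=4: NOP
Event 27 (EXEC): [MAIN] PC=5: INC 5 -> ACC=16
Event 28 (EXEC): [MAIN] PC=6: DEC 1 -> ACC=15
Event 29 (EXEC): [MAIN] PC=7: HALT

Answer: 15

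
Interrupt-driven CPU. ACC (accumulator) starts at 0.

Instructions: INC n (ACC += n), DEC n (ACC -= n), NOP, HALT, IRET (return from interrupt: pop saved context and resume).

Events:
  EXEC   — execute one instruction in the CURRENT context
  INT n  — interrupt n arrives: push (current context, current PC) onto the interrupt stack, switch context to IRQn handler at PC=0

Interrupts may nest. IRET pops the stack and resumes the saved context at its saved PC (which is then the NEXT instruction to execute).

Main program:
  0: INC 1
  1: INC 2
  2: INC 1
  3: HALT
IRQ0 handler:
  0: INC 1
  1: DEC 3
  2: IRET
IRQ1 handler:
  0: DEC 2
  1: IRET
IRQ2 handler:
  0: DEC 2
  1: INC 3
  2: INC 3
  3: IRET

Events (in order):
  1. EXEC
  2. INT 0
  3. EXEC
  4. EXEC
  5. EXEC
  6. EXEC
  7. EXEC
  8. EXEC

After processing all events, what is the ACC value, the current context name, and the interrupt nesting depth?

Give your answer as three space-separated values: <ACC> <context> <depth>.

Event 1 (EXEC): [MAIN] PC=0: INC 1 -> ACC=1
Event 2 (INT 0): INT 0 arrives: push (MAIN, PC=1), enter IRQ0 at PC=0 (depth now 1)
Event 3 (EXEC): [IRQ0] PC=0: INC 1 -> ACC=2
Event 4 (EXEC): [IRQ0] PC=1: DEC 3 -> ACC=-1
Event 5 (EXEC): [IRQ0] PC=2: IRET -> resume MAIN at PC=1 (depth now 0)
Event 6 (EXEC): [MAIN] PC=1: INC 2 -> ACC=1
Event 7 (EXEC): [MAIN] PC=2: INC 1 -> ACC=2
Event 8 (EXEC): [MAIN] PC=3: HALT

Answer: 2 MAIN 0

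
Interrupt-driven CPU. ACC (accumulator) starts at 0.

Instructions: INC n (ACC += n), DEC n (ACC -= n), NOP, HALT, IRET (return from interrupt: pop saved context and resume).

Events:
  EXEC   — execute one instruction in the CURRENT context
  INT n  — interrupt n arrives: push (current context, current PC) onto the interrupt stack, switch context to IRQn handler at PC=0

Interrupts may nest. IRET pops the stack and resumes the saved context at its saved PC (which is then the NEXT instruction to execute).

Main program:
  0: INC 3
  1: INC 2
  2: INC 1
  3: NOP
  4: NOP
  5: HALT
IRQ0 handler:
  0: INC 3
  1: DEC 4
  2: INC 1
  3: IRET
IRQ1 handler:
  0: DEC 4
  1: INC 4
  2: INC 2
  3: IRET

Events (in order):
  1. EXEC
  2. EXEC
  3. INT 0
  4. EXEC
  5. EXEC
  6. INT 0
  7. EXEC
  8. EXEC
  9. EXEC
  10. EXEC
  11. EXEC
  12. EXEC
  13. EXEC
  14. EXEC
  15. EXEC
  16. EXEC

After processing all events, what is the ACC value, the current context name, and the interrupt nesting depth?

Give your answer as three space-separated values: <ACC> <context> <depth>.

Event 1 (EXEC): [MAIN] PC=0: INC 3 -> ACC=3
Event 2 (EXEC): [MAIN] PC=1: INC 2 -> ACC=5
Event 3 (INT 0): INT 0 arrives: push (MAIN, PC=2), enter IRQ0 at PC=0 (depth now 1)
Event 4 (EXEC): [IRQ0] PC=0: INC 3 -> ACC=8
Event 5 (EXEC): [IRQ0] PC=1: DEC 4 -> ACC=4
Event 6 (INT 0): INT 0 arrives: push (IRQ0, PC=2), enter IRQ0 at PC=0 (depth now 2)
Event 7 (EXEC): [IRQ0] PC=0: INC 3 -> ACC=7
Event 8 (EXEC): [IRQ0] PC=1: DEC 4 -> ACC=3
Event 9 (EXEC): [IRQ0] PC=2: INC 1 -> ACC=4
Event 10 (EXEC): [IRQ0] PC=3: IRET -> resume IRQ0 at PC=2 (depth now 1)
Event 11 (EXEC): [IRQ0] PC=2: INC 1 -> ACC=5
Event 12 (EXEC): [IRQ0] PC=3: IRET -> resume MAIN at PC=2 (depth now 0)
Event 13 (EXEC): [MAIN] PC=2: INC 1 -> ACC=6
Event 14 (EXEC): [MAIN] PC=3: NOP
Event 15 (EXEC): [MAIN] PC=4: NOP
Event 16 (EXEC): [MAIN] PC=5: HALT

Answer: 6 MAIN 0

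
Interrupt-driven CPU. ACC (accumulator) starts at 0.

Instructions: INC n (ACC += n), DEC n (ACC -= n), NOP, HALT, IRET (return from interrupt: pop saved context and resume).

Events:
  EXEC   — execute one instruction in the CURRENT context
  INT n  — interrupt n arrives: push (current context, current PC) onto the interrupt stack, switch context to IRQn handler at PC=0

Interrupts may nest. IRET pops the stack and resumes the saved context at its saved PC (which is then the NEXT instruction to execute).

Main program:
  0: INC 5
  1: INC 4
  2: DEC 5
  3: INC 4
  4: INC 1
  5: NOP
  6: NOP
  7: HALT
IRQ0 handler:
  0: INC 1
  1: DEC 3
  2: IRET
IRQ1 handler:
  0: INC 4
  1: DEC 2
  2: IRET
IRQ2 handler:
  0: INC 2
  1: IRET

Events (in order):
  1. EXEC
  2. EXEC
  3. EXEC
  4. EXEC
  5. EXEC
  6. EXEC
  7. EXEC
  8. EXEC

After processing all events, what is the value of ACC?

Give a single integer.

Event 1 (EXEC): [MAIN] PC=0: INC 5 -> ACC=5
Event 2 (EXEC): [MAIN] PC=1: INC 4 -> ACC=9
Event 3 (EXEC): [MAIN] PC=2: DEC 5 -> ACC=4
Event 4 (EXEC): [MAIN] PC=3: INC 4 -> ACC=8
Event 5 (EXEC): [MAIN] PC=4: INC 1 -> ACC=9
Event 6 (EXEC): [MAIN] PC=5: NOP
Event 7 (EXEC): [MAIN] PC=6: NOP
Event 8 (EXEC): [MAIN] PC=7: HALT

Answer: 9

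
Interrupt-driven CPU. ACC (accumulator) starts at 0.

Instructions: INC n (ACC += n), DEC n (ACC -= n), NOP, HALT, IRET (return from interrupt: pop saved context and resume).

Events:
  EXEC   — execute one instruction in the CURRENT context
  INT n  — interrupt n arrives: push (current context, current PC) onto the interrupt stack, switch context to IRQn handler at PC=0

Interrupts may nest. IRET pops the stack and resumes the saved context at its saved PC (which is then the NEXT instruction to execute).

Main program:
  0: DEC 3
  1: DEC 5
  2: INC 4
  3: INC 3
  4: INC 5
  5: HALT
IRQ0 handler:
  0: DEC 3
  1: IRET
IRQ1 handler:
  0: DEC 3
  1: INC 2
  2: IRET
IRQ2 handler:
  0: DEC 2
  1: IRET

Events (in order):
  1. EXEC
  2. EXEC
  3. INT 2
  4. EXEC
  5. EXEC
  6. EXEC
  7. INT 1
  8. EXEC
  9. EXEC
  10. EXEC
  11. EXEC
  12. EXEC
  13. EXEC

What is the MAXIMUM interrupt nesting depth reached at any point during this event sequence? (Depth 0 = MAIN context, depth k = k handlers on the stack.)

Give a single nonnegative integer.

Event 1 (EXEC): [MAIN] PC=0: DEC 3 -> ACC=-3 [depth=0]
Event 2 (EXEC): [MAIN] PC=1: DEC 5 -> ACC=-8 [depth=0]
Event 3 (INT 2): INT 2 arrives: push (MAIN, PC=2), enter IRQ2 at PC=0 (depth now 1) [depth=1]
Event 4 (EXEC): [IRQ2] PC=0: DEC 2 -> ACC=-10 [depth=1]
Event 5 (EXEC): [IRQ2] PC=1: IRET -> resume MAIN at PC=2 (depth now 0) [depth=0]
Event 6 (EXEC): [MAIN] PC=2: INC 4 -> ACC=-6 [depth=0]
Event 7 (INT 1): INT 1 arrives: push (MAIN, PC=3), enter IRQ1 at PC=0 (depth now 1) [depth=1]
Event 8 (EXEC): [IRQ1] PC=0: DEC 3 -> ACC=-9 [depth=1]
Event 9 (EXEC): [IRQ1] PC=1: INC 2 -> ACC=-7 [depth=1]
Event 10 (EXEC): [IRQ1] PC=2: IRET -> resume MAIN at PC=3 (depth now 0) [depth=0]
Event 11 (EXEC): [MAIN] PC=3: INC 3 -> ACC=-4 [depth=0]
Event 12 (EXEC): [MAIN] PC=4: INC 5 -> ACC=1 [depth=0]
Event 13 (EXEC): [MAIN] PC=5: HALT [depth=0]
Max depth observed: 1

Answer: 1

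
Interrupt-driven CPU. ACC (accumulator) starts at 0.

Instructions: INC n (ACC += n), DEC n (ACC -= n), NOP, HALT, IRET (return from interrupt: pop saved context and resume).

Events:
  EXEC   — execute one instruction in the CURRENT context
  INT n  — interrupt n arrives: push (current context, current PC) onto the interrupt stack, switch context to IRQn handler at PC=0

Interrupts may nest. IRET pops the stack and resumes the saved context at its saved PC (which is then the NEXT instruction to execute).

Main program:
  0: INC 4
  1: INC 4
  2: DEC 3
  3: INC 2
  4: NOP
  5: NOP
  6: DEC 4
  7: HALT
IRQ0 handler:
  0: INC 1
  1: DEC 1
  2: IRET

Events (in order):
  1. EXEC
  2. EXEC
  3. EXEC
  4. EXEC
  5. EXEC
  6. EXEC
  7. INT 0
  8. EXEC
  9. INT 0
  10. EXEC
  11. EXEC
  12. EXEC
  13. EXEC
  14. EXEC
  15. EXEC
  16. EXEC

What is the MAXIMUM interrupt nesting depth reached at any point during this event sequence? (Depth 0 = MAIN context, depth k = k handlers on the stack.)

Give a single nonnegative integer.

Event 1 (EXEC): [MAIN] PC=0: INC 4 -> ACC=4 [depth=0]
Event 2 (EXEC): [MAIN] PC=1: INC 4 -> ACC=8 [depth=0]
Event 3 (EXEC): [MAIN] PC=2: DEC 3 -> ACC=5 [depth=0]
Event 4 (EXEC): [MAIN] PC=3: INC 2 -> ACC=7 [depth=0]
Event 5 (EXEC): [MAIN] PC=4: NOP [depth=0]
Event 6 (EXEC): [MAIN] PC=5: NOP [depth=0]
Event 7 (INT 0): INT 0 arrives: push (MAIN, PC=6), enter IRQ0 at PC=0 (depth now 1) [depth=1]
Event 8 (EXEC): [IRQ0] PC=0: INC 1 -> ACC=8 [depth=1]
Event 9 (INT 0): INT 0 arrives: push (IRQ0, PC=1), enter IRQ0 at PC=0 (depth now 2) [depth=2]
Event 10 (EXEC): [IRQ0] PC=0: INC 1 -> ACC=9 [depth=2]
Event 11 (EXEC): [IRQ0] PC=1: DEC 1 -> ACC=8 [depth=2]
Event 12 (EXEC): [IRQ0] PC=2: IRET -> resume IRQ0 at PC=1 (depth now 1) [depth=1]
Event 13 (EXEC): [IRQ0] PC=1: DEC 1 -> ACC=7 [depth=1]
Event 14 (EXEC): [IRQ0] PC=2: IRET -> resume MAIN at PC=6 (depth now 0) [depth=0]
Event 15 (EXEC): [MAIN] PC=6: DEC 4 -> ACC=3 [depth=0]
Event 16 (EXEC): [MAIN] PC=7: HALT [depth=0]
Max depth observed: 2

Answer: 2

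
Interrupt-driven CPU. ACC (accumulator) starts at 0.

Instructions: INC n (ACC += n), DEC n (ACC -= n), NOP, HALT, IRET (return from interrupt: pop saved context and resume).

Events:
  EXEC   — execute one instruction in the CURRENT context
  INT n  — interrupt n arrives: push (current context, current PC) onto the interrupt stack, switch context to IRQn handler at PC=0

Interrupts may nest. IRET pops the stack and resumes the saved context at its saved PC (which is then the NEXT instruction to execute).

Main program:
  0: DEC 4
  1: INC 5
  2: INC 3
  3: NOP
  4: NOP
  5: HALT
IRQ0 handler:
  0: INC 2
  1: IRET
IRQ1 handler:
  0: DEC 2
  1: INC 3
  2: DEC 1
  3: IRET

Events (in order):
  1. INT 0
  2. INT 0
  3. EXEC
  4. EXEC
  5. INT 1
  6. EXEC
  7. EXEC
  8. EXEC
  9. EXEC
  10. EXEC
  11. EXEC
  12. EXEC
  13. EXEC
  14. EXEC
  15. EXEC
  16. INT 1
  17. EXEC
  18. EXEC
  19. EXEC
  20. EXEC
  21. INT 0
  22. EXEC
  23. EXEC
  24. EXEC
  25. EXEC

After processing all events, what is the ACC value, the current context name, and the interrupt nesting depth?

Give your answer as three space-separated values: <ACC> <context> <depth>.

Answer: 10 MAIN 0

Derivation:
Event 1 (INT 0): INT 0 arrives: push (MAIN, PC=0), enter IRQ0 at PC=0 (depth now 1)
Event 2 (INT 0): INT 0 arrives: push (IRQ0, PC=0), enter IRQ0 at PC=0 (depth now 2)
Event 3 (EXEC): [IRQ0] PC=0: INC 2 -> ACC=2
Event 4 (EXEC): [IRQ0] PC=1: IRET -> resume IRQ0 at PC=0 (depth now 1)
Event 5 (INT 1): INT 1 arrives: push (IRQ0, PC=0), enter IRQ1 at PC=0 (depth now 2)
Event 6 (EXEC): [IRQ1] PC=0: DEC 2 -> ACC=0
Event 7 (EXEC): [IRQ1] PC=1: INC 3 -> ACC=3
Event 8 (EXEC): [IRQ1] PC=2: DEC 1 -> ACC=2
Event 9 (EXEC): [IRQ1] PC=3: IRET -> resume IRQ0 at PC=0 (depth now 1)
Event 10 (EXEC): [IRQ0] PC=0: INC 2 -> ACC=4
Event 11 (EXEC): [IRQ0] PC=1: IRET -> resume MAIN at PC=0 (depth now 0)
Event 12 (EXEC): [MAIN] PC=0: DEC 4 -> ACC=0
Event 13 (EXEC): [MAIN] PC=1: INC 5 -> ACC=5
Event 14 (EXEC): [MAIN] PC=2: INC 3 -> ACC=8
Event 15 (EXEC): [MAIN] PC=3: NOP
Event 16 (INT 1): INT 1 arrives: push (MAIN, PC=4), enter IRQ1 at PC=0 (depth now 1)
Event 17 (EXEC): [IRQ1] PC=0: DEC 2 -> ACC=6
Event 18 (EXEC): [IRQ1] PC=1: INC 3 -> ACC=9
Event 19 (EXEC): [IRQ1] PC=2: DEC 1 -> ACC=8
Event 20 (EXEC): [IRQ1] PC=3: IRET -> resume MAIN at PC=4 (depth now 0)
Event 21 (INT 0): INT 0 arrives: push (MAIN, PC=4), enter IRQ0 at PC=0 (depth now 1)
Event 22 (EXEC): [IRQ0] PC=0: INC 2 -> ACC=10
Event 23 (EXEC): [IRQ0] PC=1: IRET -> resume MAIN at PC=4 (depth now 0)
Event 24 (EXEC): [MAIN] PC=4: NOP
Event 25 (EXEC): [MAIN] PC=5: HALT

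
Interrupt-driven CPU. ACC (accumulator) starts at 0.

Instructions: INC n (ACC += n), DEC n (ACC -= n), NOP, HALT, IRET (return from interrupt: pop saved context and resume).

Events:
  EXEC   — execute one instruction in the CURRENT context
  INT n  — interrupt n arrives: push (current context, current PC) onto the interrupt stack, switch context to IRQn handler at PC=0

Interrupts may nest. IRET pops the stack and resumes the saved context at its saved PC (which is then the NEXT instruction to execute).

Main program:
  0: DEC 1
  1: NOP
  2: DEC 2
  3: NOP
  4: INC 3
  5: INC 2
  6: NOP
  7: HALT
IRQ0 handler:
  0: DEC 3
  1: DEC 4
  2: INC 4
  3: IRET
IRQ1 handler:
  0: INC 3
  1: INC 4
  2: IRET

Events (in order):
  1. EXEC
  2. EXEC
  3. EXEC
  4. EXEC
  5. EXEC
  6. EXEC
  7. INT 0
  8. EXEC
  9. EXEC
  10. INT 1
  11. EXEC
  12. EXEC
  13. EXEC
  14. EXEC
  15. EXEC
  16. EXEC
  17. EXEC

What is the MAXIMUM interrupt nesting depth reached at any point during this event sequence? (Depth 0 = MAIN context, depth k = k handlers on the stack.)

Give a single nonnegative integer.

Answer: 2

Derivation:
Event 1 (EXEC): [MAIN] PC=0: DEC 1 -> ACC=-1 [depth=0]
Event 2 (EXEC): [MAIN] PC=1: NOP [depth=0]
Event 3 (EXEC): [MAIN] PC=2: DEC 2 -> ACC=-3 [depth=0]
Event 4 (EXEC): [MAIN] PC=3: NOP [depth=0]
Event 5 (EXEC): [MAIN] PC=4: INC 3 -> ACC=0 [depth=0]
Event 6 (EXEC): [MAIN] PC=5: INC 2 -> ACC=2 [depth=0]
Event 7 (INT 0): INT 0 arrives: push (MAIN, PC=6), enter IRQ0 at PC=0 (depth now 1) [depth=1]
Event 8 (EXEC): [IRQ0] PC=0: DEC 3 -> ACC=-1 [depth=1]
Event 9 (EXEC): [IRQ0] PC=1: DEC 4 -> ACC=-5 [depth=1]
Event 10 (INT 1): INT 1 arrives: push (IRQ0, PC=2), enter IRQ1 at PC=0 (depth now 2) [depth=2]
Event 11 (EXEC): [IRQ1] PC=0: INC 3 -> ACC=-2 [depth=2]
Event 12 (EXEC): [IRQ1] PC=1: INC 4 -> ACC=2 [depth=2]
Event 13 (EXEC): [IRQ1] PC=2: IRET -> resume IRQ0 at PC=2 (depth now 1) [depth=1]
Event 14 (EXEC): [IRQ0] PC=2: INC 4 -> ACC=6 [depth=1]
Event 15 (EXEC): [IRQ0] PC=3: IRET -> resume MAIN at PC=6 (depth now 0) [depth=0]
Event 16 (EXEC): [MAIN] PC=6: NOP [depth=0]
Event 17 (EXEC): [MAIN] PC=7: HALT [depth=0]
Max depth observed: 2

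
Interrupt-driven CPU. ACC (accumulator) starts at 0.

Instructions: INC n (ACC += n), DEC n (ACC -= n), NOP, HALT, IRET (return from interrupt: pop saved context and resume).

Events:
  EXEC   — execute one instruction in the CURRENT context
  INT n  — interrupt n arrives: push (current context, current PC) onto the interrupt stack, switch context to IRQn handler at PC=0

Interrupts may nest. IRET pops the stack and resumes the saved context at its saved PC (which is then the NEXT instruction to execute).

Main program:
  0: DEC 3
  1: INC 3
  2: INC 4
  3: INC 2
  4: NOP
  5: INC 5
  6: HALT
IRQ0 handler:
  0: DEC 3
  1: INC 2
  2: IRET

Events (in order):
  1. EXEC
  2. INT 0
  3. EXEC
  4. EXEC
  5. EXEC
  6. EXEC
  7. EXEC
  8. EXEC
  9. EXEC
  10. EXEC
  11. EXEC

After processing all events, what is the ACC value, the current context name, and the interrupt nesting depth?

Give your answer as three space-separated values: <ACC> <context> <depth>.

Event 1 (EXEC): [MAIN] PC=0: DEC 3 -> ACC=-3
Event 2 (INT 0): INT 0 arrives: push (MAIN, PC=1), enter IRQ0 at PC=0 (depth now 1)
Event 3 (EXEC): [IRQ0] PC=0: DEC 3 -> ACC=-6
Event 4 (EXEC): [IRQ0] PC=1: INC 2 -> ACC=-4
Event 5 (EXEC): [IRQ0] PC=2: IRET -> resume MAIN at PC=1 (depth now 0)
Event 6 (EXEC): [MAIN] PC=1: INC 3 -> ACC=-1
Event 7 (EXEC): [MAIN] PC=2: INC 4 -> ACC=3
Event 8 (EXEC): [MAIN] PC=3: INC 2 -> ACC=5
Event 9 (EXEC): [MAIN] PC=4: NOP
Event 10 (EXEC): [MAIN] PC=5: INC 5 -> ACC=10
Event 11 (EXEC): [MAIN] PC=6: HALT

Answer: 10 MAIN 0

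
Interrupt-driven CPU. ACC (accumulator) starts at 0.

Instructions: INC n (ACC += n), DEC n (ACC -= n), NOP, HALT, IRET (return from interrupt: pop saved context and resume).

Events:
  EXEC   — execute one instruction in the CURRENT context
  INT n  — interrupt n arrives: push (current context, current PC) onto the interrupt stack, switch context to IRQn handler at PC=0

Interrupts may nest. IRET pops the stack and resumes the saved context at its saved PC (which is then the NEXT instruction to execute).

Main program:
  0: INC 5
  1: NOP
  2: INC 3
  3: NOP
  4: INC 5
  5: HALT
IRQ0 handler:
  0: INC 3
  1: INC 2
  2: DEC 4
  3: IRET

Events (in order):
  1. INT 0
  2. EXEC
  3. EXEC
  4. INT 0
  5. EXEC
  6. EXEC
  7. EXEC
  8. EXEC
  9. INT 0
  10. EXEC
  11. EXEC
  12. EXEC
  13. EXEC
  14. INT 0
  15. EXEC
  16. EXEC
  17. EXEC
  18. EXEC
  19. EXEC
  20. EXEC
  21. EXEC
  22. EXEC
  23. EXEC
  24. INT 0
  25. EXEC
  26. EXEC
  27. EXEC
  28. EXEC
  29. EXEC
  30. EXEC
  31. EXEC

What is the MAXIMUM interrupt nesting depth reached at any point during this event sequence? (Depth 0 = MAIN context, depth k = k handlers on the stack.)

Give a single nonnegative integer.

Event 1 (INT 0): INT 0 arrives: push (MAIN, PC=0), enter IRQ0 at PC=0 (depth now 1) [depth=1]
Event 2 (EXEC): [IRQ0] PC=0: INC 3 -> ACC=3 [depth=1]
Event 3 (EXEC): [IRQ0] PC=1: INC 2 -> ACC=5 [depth=1]
Event 4 (INT 0): INT 0 arrives: push (IRQ0, PC=2), enter IRQ0 at PC=0 (depth now 2) [depth=2]
Event 5 (EXEC): [IRQ0] PC=0: INC 3 -> ACC=8 [depth=2]
Event 6 (EXEC): [IRQ0] PC=1: INC 2 -> ACC=10 [depth=2]
Event 7 (EXEC): [IRQ0] PC=2: DEC 4 -> ACC=6 [depth=2]
Event 8 (EXEC): [IRQ0] PC=3: IRET -> resume IRQ0 at PC=2 (depth now 1) [depth=1]
Event 9 (INT 0): INT 0 arrives: push (IRQ0, PC=2), enter IRQ0 at PC=0 (depth now 2) [depth=2]
Event 10 (EXEC): [IRQ0] PC=0: INC 3 -> ACC=9 [depth=2]
Event 11 (EXEC): [IRQ0] PC=1: INC 2 -> ACC=11 [depth=2]
Event 12 (EXEC): [IRQ0] PC=2: DEC 4 -> ACC=7 [depth=2]
Event 13 (EXEC): [IRQ0] PC=3: IRET -> resume IRQ0 at PC=2 (depth now 1) [depth=1]
Event 14 (INT 0): INT 0 arrives: push (IRQ0, PC=2), enter IRQ0 at PC=0 (depth now 2) [depth=2]
Event 15 (EXEC): [IRQ0] PC=0: INC 3 -> ACC=10 [depth=2]
Event 16 (EXEC): [IRQ0] PC=1: INC 2 -> ACC=12 [depth=2]
Event 17 (EXEC): [IRQ0] PC=2: DEC 4 -> ACC=8 [depth=2]
Event 18 (EXEC): [IRQ0] PC=3: IRET -> resume IRQ0 at PC=2 (depth now 1) [depth=1]
Event 19 (EXEC): [IRQ0] PC=2: DEC 4 -> ACC=4 [depth=1]
Event 20 (EXEC): [IRQ0] PC=3: IRET -> resume MAIN at PC=0 (depth now 0) [depth=0]
Event 21 (EXEC): [MAIN] PC=0: INC 5 -> ACC=9 [depth=0]
Event 22 (EXEC): [MAIN] PC=1: NOP [depth=0]
Event 23 (EXEC): [MAIN] PC=2: INC 3 -> ACC=12 [depth=0]
Event 24 (INT 0): INT 0 arrives: push (MAIN, PC=3), enter IRQ0 at PC=0 (depth now 1) [depth=1]
Event 25 (EXEC): [IRQ0] PC=0: INC 3 -> ACC=15 [depth=1]
Event 26 (EXEC): [IRQ0] PC=1: INC 2 -> ACC=17 [depth=1]
Event 27 (EXEC): [IRQ0] PC=2: DEC 4 -> ACC=13 [depth=1]
Event 28 (EXEC): [IRQ0] PC=3: IRET -> resume MAIN at PC=3 (depth now 0) [depth=0]
Event 29 (EXEC): [MAIN] PC=3: NOP [depth=0]
Event 30 (EXEC): [MAIN] PC=4: INC 5 -> ACC=18 [depth=0]
Event 31 (EXEC): [MAIN] PC=5: HALT [depth=0]
Max depth observed: 2

Answer: 2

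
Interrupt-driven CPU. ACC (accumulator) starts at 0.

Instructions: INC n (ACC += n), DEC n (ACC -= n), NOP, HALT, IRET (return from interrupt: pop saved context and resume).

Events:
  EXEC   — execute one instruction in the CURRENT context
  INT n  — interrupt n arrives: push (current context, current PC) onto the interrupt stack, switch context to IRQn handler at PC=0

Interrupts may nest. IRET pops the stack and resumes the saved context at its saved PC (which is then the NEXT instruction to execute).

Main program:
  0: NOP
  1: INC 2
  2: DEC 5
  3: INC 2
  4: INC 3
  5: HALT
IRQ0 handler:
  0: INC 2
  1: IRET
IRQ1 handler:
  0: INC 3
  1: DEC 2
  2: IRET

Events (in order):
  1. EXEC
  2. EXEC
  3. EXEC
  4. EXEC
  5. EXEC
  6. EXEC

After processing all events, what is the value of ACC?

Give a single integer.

Event 1 (EXEC): [MAIN] PC=0: NOP
Event 2 (EXEC): [MAIN] PC=1: INC 2 -> ACC=2
Event 3 (EXEC): [MAIN] PC=2: DEC 5 -> ACC=-3
Event 4 (EXEC): [MAIN] PC=3: INC 2 -> ACC=-1
Event 5 (EXEC): [MAIN] PC=4: INC 3 -> ACC=2
Event 6 (EXEC): [MAIN] PC=5: HALT

Answer: 2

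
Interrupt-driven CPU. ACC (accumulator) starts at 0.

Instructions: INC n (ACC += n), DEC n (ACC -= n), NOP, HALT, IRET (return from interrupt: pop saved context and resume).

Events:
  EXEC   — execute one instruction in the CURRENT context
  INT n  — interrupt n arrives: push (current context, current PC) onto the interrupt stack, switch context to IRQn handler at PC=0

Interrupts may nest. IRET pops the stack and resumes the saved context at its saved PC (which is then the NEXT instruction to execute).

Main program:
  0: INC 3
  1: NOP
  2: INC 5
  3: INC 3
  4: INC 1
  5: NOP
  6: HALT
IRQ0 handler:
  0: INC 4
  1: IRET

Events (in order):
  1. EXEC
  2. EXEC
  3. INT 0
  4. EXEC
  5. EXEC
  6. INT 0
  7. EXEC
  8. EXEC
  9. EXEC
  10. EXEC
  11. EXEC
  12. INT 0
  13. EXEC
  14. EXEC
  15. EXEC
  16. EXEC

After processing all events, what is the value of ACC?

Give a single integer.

Answer: 24

Derivation:
Event 1 (EXEC): [MAIN] PC=0: INC 3 -> ACC=3
Event 2 (EXEC): [MAIN] PC=1: NOP
Event 3 (INT 0): INT 0 arrives: push (MAIN, PC=2), enter IRQ0 at PC=0 (depth now 1)
Event 4 (EXEC): [IRQ0] PC=0: INC 4 -> ACC=7
Event 5 (EXEC): [IRQ0] PC=1: IRET -> resume MAIN at PC=2 (depth now 0)
Event 6 (INT 0): INT 0 arrives: push (MAIN, PC=2), enter IRQ0 at PC=0 (depth now 1)
Event 7 (EXEC): [IRQ0] PC=0: INC 4 -> ACC=11
Event 8 (EXEC): [IRQ0] PC=1: IRET -> resume MAIN at PC=2 (depth now 0)
Event 9 (EXEC): [MAIN] PC=2: INC 5 -> ACC=16
Event 10 (EXEC): [MAIN] PC=3: INC 3 -> ACC=19
Event 11 (EXEC): [MAIN] PC=4: INC 1 -> ACC=20
Event 12 (INT 0): INT 0 arrives: push (MAIN, PC=5), enter IRQ0 at PC=0 (depth now 1)
Event 13 (EXEC): [IRQ0] PC=0: INC 4 -> ACC=24
Event 14 (EXEC): [IRQ0] PC=1: IRET -> resume MAIN at PC=5 (depth now 0)
Event 15 (EXEC): [MAIN] PC=5: NOP
Event 16 (EXEC): [MAIN] PC=6: HALT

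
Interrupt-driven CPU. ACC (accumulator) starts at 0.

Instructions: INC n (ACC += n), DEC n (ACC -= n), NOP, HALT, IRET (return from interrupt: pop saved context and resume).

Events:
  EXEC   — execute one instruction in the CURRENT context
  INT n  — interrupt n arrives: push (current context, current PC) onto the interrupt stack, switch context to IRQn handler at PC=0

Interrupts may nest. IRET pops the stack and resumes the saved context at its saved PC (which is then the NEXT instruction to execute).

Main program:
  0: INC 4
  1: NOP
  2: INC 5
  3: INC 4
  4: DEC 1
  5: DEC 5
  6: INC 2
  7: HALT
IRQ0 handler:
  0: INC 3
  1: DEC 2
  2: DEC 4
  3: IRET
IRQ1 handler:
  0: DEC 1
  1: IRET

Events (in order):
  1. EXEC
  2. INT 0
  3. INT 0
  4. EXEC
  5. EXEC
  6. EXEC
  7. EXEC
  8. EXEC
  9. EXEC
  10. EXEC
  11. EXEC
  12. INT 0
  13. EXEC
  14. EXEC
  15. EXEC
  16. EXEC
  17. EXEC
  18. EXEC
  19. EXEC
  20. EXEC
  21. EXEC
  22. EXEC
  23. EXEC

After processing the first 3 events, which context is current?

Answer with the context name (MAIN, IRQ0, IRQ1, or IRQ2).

Answer: IRQ0

Derivation:
Event 1 (EXEC): [MAIN] PC=0: INC 4 -> ACC=4
Event 2 (INT 0): INT 0 arrives: push (MAIN, PC=1), enter IRQ0 at PC=0 (depth now 1)
Event 3 (INT 0): INT 0 arrives: push (IRQ0, PC=0), enter IRQ0 at PC=0 (depth now 2)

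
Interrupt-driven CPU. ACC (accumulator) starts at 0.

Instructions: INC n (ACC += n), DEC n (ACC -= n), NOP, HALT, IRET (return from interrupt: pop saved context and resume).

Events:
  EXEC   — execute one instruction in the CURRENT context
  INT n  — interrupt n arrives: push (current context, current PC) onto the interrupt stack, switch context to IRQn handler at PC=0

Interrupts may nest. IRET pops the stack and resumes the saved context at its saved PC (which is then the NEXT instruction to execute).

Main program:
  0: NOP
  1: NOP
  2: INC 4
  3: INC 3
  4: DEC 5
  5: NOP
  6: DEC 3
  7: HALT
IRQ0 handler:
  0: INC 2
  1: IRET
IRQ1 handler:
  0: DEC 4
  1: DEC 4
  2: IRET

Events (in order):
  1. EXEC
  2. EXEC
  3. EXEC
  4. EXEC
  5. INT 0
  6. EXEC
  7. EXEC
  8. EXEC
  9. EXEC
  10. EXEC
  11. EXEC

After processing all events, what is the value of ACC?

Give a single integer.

Event 1 (EXEC): [MAIN] PC=0: NOP
Event 2 (EXEC): [MAIN] PC=1: NOP
Event 3 (EXEC): [MAIN] PC=2: INC 4 -> ACC=4
Event 4 (EXEC): [MAIN] PC=3: INC 3 -> ACC=7
Event 5 (INT 0): INT 0 arrives: push (MAIN, PC=4), enter IRQ0 at PC=0 (depth now 1)
Event 6 (EXEC): [IRQ0] PC=0: INC 2 -> ACC=9
Event 7 (EXEC): [IRQ0] PC=1: IRET -> resume MAIN at PC=4 (depth now 0)
Event 8 (EXEC): [MAIN] PC=4: DEC 5 -> ACC=4
Event 9 (EXEC): [MAIN] PC=5: NOP
Event 10 (EXEC): [MAIN] PC=6: DEC 3 -> ACC=1
Event 11 (EXEC): [MAIN] PC=7: HALT

Answer: 1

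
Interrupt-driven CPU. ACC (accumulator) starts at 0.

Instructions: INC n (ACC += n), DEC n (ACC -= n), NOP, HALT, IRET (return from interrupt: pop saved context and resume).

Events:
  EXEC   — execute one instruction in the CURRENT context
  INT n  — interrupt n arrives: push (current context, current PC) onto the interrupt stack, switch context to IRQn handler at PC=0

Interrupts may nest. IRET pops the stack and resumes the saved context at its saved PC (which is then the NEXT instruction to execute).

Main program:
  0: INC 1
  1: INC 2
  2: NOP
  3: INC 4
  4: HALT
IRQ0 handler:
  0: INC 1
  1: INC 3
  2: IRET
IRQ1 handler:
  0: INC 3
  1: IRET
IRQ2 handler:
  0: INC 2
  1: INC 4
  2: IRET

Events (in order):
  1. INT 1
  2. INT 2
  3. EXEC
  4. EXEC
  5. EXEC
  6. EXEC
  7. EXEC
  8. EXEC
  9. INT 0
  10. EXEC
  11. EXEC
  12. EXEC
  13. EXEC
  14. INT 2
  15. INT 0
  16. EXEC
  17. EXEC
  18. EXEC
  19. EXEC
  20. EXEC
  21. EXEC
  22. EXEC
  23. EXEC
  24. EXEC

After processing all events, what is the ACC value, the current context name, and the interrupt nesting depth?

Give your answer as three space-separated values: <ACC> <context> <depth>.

Answer: 30 MAIN 0

Derivation:
Event 1 (INT 1): INT 1 arrives: push (MAIN, PC=0), enter IRQ1 at PC=0 (depth now 1)
Event 2 (INT 2): INT 2 arrives: push (IRQ1, PC=0), enter IRQ2 at PC=0 (depth now 2)
Event 3 (EXEC): [IRQ2] PC=0: INC 2 -> ACC=2
Event 4 (EXEC): [IRQ2] PC=1: INC 4 -> ACC=6
Event 5 (EXEC): [IRQ2] PC=2: IRET -> resume IRQ1 at PC=0 (depth now 1)
Event 6 (EXEC): [IRQ1] PC=0: INC 3 -> ACC=9
Event 7 (EXEC): [IRQ1] PC=1: IRET -> resume MAIN at PC=0 (depth now 0)
Event 8 (EXEC): [MAIN] PC=0: INC 1 -> ACC=10
Event 9 (INT 0): INT 0 arrives: push (MAIN, PC=1), enter IRQ0 at PC=0 (depth now 1)
Event 10 (EXEC): [IRQ0] PC=0: INC 1 -> ACC=11
Event 11 (EXEC): [IRQ0] PC=1: INC 3 -> ACC=14
Event 12 (EXEC): [IRQ0] PC=2: IRET -> resume MAIN at PC=1 (depth now 0)
Event 13 (EXEC): [MAIN] PC=1: INC 2 -> ACC=16
Event 14 (INT 2): INT 2 arrives: push (MAIN, PC=2), enter IRQ2 at PC=0 (depth now 1)
Event 15 (INT 0): INT 0 arrives: push (IRQ2, PC=0), enter IRQ0 at PC=0 (depth now 2)
Event 16 (EXEC): [IRQ0] PC=0: INC 1 -> ACC=17
Event 17 (EXEC): [IRQ0] PC=1: INC 3 -> ACC=20
Event 18 (EXEC): [IRQ0] PC=2: IRET -> resume IRQ2 at PC=0 (depth now 1)
Event 19 (EXEC): [IRQ2] PC=0: INC 2 -> ACC=22
Event 20 (EXEC): [IRQ2] PC=1: INC 4 -> ACC=26
Event 21 (EXEC): [IRQ2] PC=2: IRET -> resume MAIN at PC=2 (depth now 0)
Event 22 (EXEC): [MAIN] PC=2: NOP
Event 23 (EXEC): [MAIN] PC=3: INC 4 -> ACC=30
Event 24 (EXEC): [MAIN] PC=4: HALT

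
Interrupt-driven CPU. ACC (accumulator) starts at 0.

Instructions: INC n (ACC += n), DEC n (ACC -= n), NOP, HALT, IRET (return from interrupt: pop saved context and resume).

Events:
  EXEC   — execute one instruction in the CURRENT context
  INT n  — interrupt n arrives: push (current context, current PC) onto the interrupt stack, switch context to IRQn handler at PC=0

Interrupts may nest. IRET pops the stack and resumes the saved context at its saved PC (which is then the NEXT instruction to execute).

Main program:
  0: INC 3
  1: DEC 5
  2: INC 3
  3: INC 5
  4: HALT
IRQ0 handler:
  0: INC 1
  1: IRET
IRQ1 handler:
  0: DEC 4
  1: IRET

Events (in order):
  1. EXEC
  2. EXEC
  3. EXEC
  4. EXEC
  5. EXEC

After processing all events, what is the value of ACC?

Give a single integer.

Event 1 (EXEC): [MAIN] PC=0: INC 3 -> ACC=3
Event 2 (EXEC): [MAIN] PC=1: DEC 5 -> ACC=-2
Event 3 (EXEC): [MAIN] PC=2: INC 3 -> ACC=1
Event 4 (EXEC): [MAIN] PC=3: INC 5 -> ACC=6
Event 5 (EXEC): [MAIN] PC=4: HALT

Answer: 6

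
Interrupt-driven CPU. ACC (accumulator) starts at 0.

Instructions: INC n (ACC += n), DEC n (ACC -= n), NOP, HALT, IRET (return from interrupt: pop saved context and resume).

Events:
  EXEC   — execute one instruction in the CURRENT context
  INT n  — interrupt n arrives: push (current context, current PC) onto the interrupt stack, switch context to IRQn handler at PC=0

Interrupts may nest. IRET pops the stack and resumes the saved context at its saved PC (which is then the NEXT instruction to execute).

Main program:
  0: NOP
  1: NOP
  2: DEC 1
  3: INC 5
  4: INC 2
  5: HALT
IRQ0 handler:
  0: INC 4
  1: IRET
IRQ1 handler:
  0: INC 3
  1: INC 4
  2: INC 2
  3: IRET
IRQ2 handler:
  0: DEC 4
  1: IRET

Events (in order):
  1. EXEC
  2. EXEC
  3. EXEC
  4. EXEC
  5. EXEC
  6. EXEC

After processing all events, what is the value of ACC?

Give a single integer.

Event 1 (EXEC): [MAIN] PC=0: NOP
Event 2 (EXEC): [MAIN] PC=1: NOP
Event 3 (EXEC): [MAIN] PC=2: DEC 1 -> ACC=-1
Event 4 (EXEC): [MAIN] PC=3: INC 5 -> ACC=4
Event 5 (EXEC): [MAIN] PC=4: INC 2 -> ACC=6
Event 6 (EXEC): [MAIN] PC=5: HALT

Answer: 6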